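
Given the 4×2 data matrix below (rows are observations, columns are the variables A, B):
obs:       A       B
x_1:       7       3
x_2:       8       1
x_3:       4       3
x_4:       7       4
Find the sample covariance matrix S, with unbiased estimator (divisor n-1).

Step 1 — column means:
  mean(A) = (7 + 8 + 4 + 7) / 4 = 26/4 = 6.5
  mean(B) = (3 + 1 + 3 + 4) / 4 = 11/4 = 2.75

Step 2 — sample covariance S[i,j] = (1/(n-1)) · Σ_k (x_{k,i} - mean_i) · (x_{k,j} - mean_j), with n-1 = 3.
  S[A,A] = ((0.5)·(0.5) + (1.5)·(1.5) + (-2.5)·(-2.5) + (0.5)·(0.5)) / 3 = 9/3 = 3
  S[A,B] = ((0.5)·(0.25) + (1.5)·(-1.75) + (-2.5)·(0.25) + (0.5)·(1.25)) / 3 = -2.5/3 = -0.8333
  S[B,B] = ((0.25)·(0.25) + (-1.75)·(-1.75) + (0.25)·(0.25) + (1.25)·(1.25)) / 3 = 4.75/3 = 1.5833

S is symmetric (S[j,i] = S[i,j]). Assembling:

S = [[3, -0.8333],
 [-0.8333, 1.5833]]


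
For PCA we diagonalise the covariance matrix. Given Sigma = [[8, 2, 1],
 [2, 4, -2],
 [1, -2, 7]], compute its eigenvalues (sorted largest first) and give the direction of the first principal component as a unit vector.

Step 1 — characteristic polynomial p(λ) = det(λI - Sigma) = λ³ - tr·λ² + c_1·λ - det, where tr = trace, c_1 = sum of the principal 2×2 minors, det = det(Sigma):
  tr = 8 + 4 + 7 = 19,
  c_1 = (8·4 - (2)²) + (8·7 - (1)²) + (4·7 - (-2)²) = 28 + 55 + 24 = 107,
  det = 8·(4·7 - (-2)²) - (2)·((2)·7 - (-2)·(1)) + (1)·((2)·(-2) - 4·(1)) = 8·(24) - (2)·(16) + (1)·(-8) = 152.
  So p(λ) = λ³ - 19λ² + 107λ - 152.
Step 2 — look for an integer root (rational root theorem: any rational root is an integer divisor of 152). Testing λ = 8:
  p(8) = 512 - 1216 + 856 - 152 = 0  ✓
  Dividing out (λ - 8): p(λ) = (λ - 8)(λ² - 11λ + 19).
Step 3 — remaining eigenvalues from the quadratic λ² - 11λ + 19 = 0:
  Δ = 11² - 4·19 = 121 - 76 = 45,  λ = (11 ± √45)/2 = (11 ± 6.7082)/2 ≈ 8.8541 or 2.1459.
  Sorted: λ_1 = 8.8541,  λ_2 = 8,  λ_3 = 2.1459  (check: sum = 19 = tr ✓).

Step 4 — unit eigenvector for λ_1 ≈ 8.8541: v spans the null space of (Sigma - λ_1 I), whose rows are
  r_1 = (-0.8541, 2, 1),  r_2 = (2, -4.8541, -2),  r_3 = (1, -2, -1.8541).
  v is orthogonal to every row, so take v ∝ r_1 × r_2 = ((2)·(-2) - (1)·(-4.8541), (1)·(2) - (-0.8541)·(-2), (-0.8541)·(-4.8541) - (2)·(2)) ≈ (0.8541, 0.2918, 0.1459).
  Let u = (0.8541, 0.2918, 0.1459).
  ||u|| = √((0.8541)² + (0.2918)² + (0.1459)²) = √(0.8359) ≈ 0.9143,  v_1 = u/||u|| ≈ (0.9342, 0.3192, 0.1596) (||v_1|| = 1).

λ_1 = 8.8541,  λ_2 = 8,  λ_3 = 2.1459;  v_1 ≈ (0.9342, 0.3192, 0.1596)


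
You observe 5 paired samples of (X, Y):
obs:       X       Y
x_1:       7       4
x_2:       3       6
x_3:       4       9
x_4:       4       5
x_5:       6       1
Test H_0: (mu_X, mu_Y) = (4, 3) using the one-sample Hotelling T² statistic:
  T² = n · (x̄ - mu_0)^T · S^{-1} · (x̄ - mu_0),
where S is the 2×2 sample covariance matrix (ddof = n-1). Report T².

Step 1 — sample mean vector:
  mean(X) = (7 + 3 + 4 + 4 + 6) / 5 = 24/5 = 4.8
  mean(Y) = (4 + 6 + 9 + 5 + 1) / 5 = 25/5 = 5
  x̄ = (4.8, 5),  deviation x̄ - mu_0 = (4.8, 5) - (4, 3) = (0.8, 2).

Step 2 — sample covariance matrix, S[i,j] = (1/(n-1)) · Σ_k (x_{k,i} - mean_i) · (x_{k,j} - mean_j), divisor n-1 = 4:
  S[X,X] = ((2.2)·(2.2) + (-1.8)·(-1.8) + (-0.8)·(-0.8) + (-0.8)·(-0.8) + (1.2)·(1.2)) / 4 = 10.8/4 = 2.7
  S[X,Y] = ((2.2)·(-1) + (-1.8)·(1) + (-0.8)·(4) + (-0.8)·(0) + (1.2)·(-4)) / 4 = -12/4 = -3
  S[Y,Y] = ((-1)·(-1) + (1)·(1) + (4)·(4) + (0)·(0) + (-4)·(-4)) / 4 = 34/4 = 8.5
  S = [[2.7, -3],
 [-3, 8.5]].

Step 3 — invert S. det(S) = 2.7·8.5 - (-3)² = 13.95.
  S^{-1} = (1/det) · [[d, -b], [-b, a]] = [[0.6093, 0.2151],
 [0.2151, 0.1935]].

Step 4 — quadratic form (x̄ - mu_0)^T · S^{-1} · (x̄ - mu_0):
  S^{-1} · (x̄ - mu_0) = (0.9176, 0.5591),
  (x̄ - mu_0)^T · [...] = (0.8)·(0.9176) + (2)·(0.5591) = 1.8523.

Step 5 — scale by n: T² = 5 · 1.8523 = 9.2616.

T² ≈ 9.2616


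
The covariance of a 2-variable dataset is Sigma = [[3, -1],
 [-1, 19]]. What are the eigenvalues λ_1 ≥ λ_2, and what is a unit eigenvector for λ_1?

Step 1 — characteristic polynomial of 2×2 Sigma:
  det(Sigma - λI) = λ² - trace · λ + det = 0.
  trace = 3 + 19 = 22, det = 3·19 - (-1)² = 56.
Step 2 — discriminant:
  Δ = trace² - 4·det = 484 - 224 = 260.
Step 3 — eigenvalues:
  λ = (trace ± √Δ)/2 = (22 ± 16.1245)/2,
  λ_1 = 19.0623,  λ_2 = 2.9377.

Step 4 — unit eigenvector for λ_1: solve (Sigma - λ_1 I)v = 0. First row:
  (3 - 19.0623)·v_x + (-1)·v_y = 0, i.e. (-16.0623)·v_x + (-1)·v_y = 0,
  so v ∝ (b, λ_1 - a) = (-1, 16.0623); multiply by -1 so the first entry is positive: u = (1, -16.0623).
  ||u|| = √((1)² + (-16.0623)²) = √(258.9961) ≈ 16.0934,
  v_1 = u/||u|| ≈ (0.0621, -0.9981) (||v_1|| = 1).

λ_1 = 19.0623,  λ_2 = 2.9377;  v_1 ≈ (0.0621, -0.9981)


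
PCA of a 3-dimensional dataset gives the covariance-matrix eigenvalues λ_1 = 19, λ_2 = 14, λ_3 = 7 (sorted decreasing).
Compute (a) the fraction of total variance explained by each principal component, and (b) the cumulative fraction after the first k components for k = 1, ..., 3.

Step 1 — total variance = trace(Sigma) = Σ λ_i = 19 + 14 + 7 = 40.

Step 2 — fraction explained by component i = λ_i / Σ λ:
  PC1: 19/40 = 0.475
  PC2: 14/40 = 0.35
  PC3: 7/40 = 0.175

Step 3 — cumulative fraction after k components = (λ_1 + ... + λ_k) / Σ λ:
  k = 1: 19/40 = 0.475
  k = 2: (19 + 14)/40 = 33/40 = 0.825
  k = 3: (19 + 14 + 7)/40 = 40/40 = 1

Summary (fraction, with percent):

explained: PC1 0.475 (47.5%), PC2 0.35 (35%), PC3 0.175 (17.5%);  cumulative: 0.475, 0.825, 1


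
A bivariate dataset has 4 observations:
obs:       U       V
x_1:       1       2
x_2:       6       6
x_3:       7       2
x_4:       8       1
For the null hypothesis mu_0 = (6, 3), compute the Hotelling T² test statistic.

Step 1 — sample mean vector:
  mean(U) = (1 + 6 + 7 + 8) / 4 = 22/4 = 5.5
  mean(V) = (2 + 6 + 2 + 1) / 4 = 11/4 = 2.75
  x̄ = (5.5, 2.75),  deviation x̄ - mu_0 = (5.5, 2.75) - (6, 3) = (-0.5, -0.25).

Step 2 — sample covariance matrix, S[i,j] = (1/(n-1)) · Σ_k (x_{k,i} - mean_i) · (x_{k,j} - mean_j), divisor n-1 = 3:
  S[U,U] = ((-4.5)·(-4.5) + (0.5)·(0.5) + (1.5)·(1.5) + (2.5)·(2.5)) / 3 = 29/3 = 9.6667
  S[U,V] = ((-4.5)·(-0.75) + (0.5)·(3.25) + (1.5)·(-0.75) + (2.5)·(-1.75)) / 3 = -0.5/3 = -0.1667
  S[V,V] = ((-0.75)·(-0.75) + (3.25)·(3.25) + (-0.75)·(-0.75) + (-1.75)·(-1.75)) / 3 = 14.75/3 = 4.9167
  S = [[9.6667, -0.1667],
 [-0.1667, 4.9167]].

Step 3 — invert S. det(S) = 9.6667·4.9167 - (-0.1667)² = 47.5.
  S^{-1} = (1/det) · [[d, -b], [-b, a]] = [[0.1035, 0.0035],
 [0.0035, 0.2035]].

Step 4 — quadratic form (x̄ - mu_0)^T · S^{-1} · (x̄ - mu_0):
  S^{-1} · (x̄ - mu_0) = (-0.0526, -0.0526),
  (x̄ - mu_0)^T · [...] = (-0.5)·(-0.0526) + (-0.25)·(-0.0526) = 0.0395.

Step 5 — scale by n: T² = 4 · 0.0395 = 0.1579.

T² ≈ 0.1579


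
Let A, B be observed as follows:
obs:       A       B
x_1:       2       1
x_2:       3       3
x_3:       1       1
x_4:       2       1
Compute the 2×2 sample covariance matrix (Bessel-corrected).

Step 1 — column means:
  mean(A) = (2 + 3 + 1 + 2) / 4 = 8/4 = 2
  mean(B) = (1 + 3 + 1 + 1) / 4 = 6/4 = 1.5

Step 2 — sample covariance S[i,j] = (1/(n-1)) · Σ_k (x_{k,i} - mean_i) · (x_{k,j} - mean_j), with n-1 = 3.
  S[A,A] = ((0)·(0) + (1)·(1) + (-1)·(-1) + (0)·(0)) / 3 = 2/3 = 0.6667
  S[A,B] = ((0)·(-0.5) + (1)·(1.5) + (-1)·(-0.5) + (0)·(-0.5)) / 3 = 2/3 = 0.6667
  S[B,B] = ((-0.5)·(-0.5) + (1.5)·(1.5) + (-0.5)·(-0.5) + (-0.5)·(-0.5)) / 3 = 3/3 = 1

S is symmetric (S[j,i] = S[i,j]). Assembling:

S = [[0.6667, 0.6667],
 [0.6667, 1]]


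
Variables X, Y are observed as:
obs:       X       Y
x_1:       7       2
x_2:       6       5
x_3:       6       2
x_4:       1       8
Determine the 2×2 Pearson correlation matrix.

Step 1 — column means:
  mean(X) = (7 + 6 + 6 + 1) / 4 = 20/4 = 5
  mean(Y) = (2 + 5 + 2 + 8) / 4 = 17/4 = 4.25

Step 2 — sample variances and covariances s[i,j] = (1/(n-1)) · Σ_k (x_{k,i} - mean_i) · (x_{k,j} - mean_j), with n-1 = 3:
  s[X,X] = ((2)·(2) + (1)·(1) + (1)·(1) + (-4)·(-4)) / 3 = 22/3 = 7.3333
  s[X,Y] = ((2)·(-2.25) + (1)·(0.75) + (1)·(-2.25) + (-4)·(3.75)) / 3 = -21/3 = -7
  s[Y,Y] = ((-2.25)·(-2.25) + (0.75)·(0.75) + (-2.25)·(-2.25) + (3.75)·(3.75)) / 3 = 24.75/3 = 8.25
  Sample standard deviations s_i = √(s[i,i]):
  s(X) = √(7.3333) = 2.708
  s(Y) = √(8.25) = 2.8723

Step 3 — r_{ij} = s_{ij} / (s_i · s_j):
  r[X,X] = 1 (diagonal).
  r[X,Y] = -7 / (2.708 · 2.8723) = -7 / 7.7782 = -0.9
  r[Y,Y] = 1 (diagonal).

R is symmetric with unit diagonal. Assembling:

R = [[1, -0.9],
 [-0.9, 1]]


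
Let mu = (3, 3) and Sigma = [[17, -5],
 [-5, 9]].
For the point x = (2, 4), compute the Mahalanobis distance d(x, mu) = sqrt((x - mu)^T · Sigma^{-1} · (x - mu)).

Step 1 — centre the observation: (x - mu) = (-1, 1).

Step 2 — invert Sigma. det(Sigma) = 17·9 - (-5)² = 128.
  Sigma^{-1} = (1/det) · [[d, -b], [-b, a]] = [[0.0703, 0.0391],
 [0.0391, 0.1328]].

Step 3 — form the quadratic (x - mu)^T · Sigma^{-1} · (x - mu):
  Sigma^{-1} · (x - mu) = (-0.0312, 0.0938).
  (x - mu)^T · [Sigma^{-1} · (x - mu)] = (-1)·(-0.0312) + (1)·(0.0938) = 0.125.

Step 4 — take square root: d = √(0.125) ≈ 0.3536.

d(x, mu) = √(0.125) ≈ 0.3536


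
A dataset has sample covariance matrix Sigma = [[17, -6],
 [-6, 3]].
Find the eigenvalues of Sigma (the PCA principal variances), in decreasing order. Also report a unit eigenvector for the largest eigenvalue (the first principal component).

Step 1 — characteristic polynomial of 2×2 Sigma:
  det(Sigma - λI) = λ² - trace · λ + det = 0.
  trace = 17 + 3 = 20, det = 17·3 - (-6)² = 15.
Step 2 — discriminant:
  Δ = trace² - 4·det = 400 - 60 = 340.
Step 3 — eigenvalues:
  λ = (trace ± √Δ)/2 = (20 ± 18.4391)/2,
  λ_1 = 19.2195,  λ_2 = 0.7805.

Step 4 — unit eigenvector for λ_1: solve (Sigma - λ_1 I)v = 0. First row:
  (17 - 19.2195)·v_x + (-6)·v_y = 0, i.e. (-2.2195)·v_x + (-6)·v_y = 0,
  so v ∝ (b, λ_1 - a) = (-6, 2.2195); multiply by -1 so the first entry is positive: u = (6, -2.2195).
  ||u|| = √((6)² + (-2.2195)²) = √(40.9264) ≈ 6.3974,
  v_1 = u/||u|| ≈ (0.9379, -0.3469) (||v_1|| = 1).

λ_1 = 19.2195,  λ_2 = 0.7805;  v_1 ≈ (0.9379, -0.3469)


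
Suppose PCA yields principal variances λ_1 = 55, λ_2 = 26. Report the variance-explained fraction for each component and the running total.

Step 1 — total variance = trace(Sigma) = Σ λ_i = 55 + 26 = 81.

Step 2 — fraction explained by component i = λ_i / Σ λ:
  PC1: 55/81 = 0.679
  PC2: 26/81 = 0.321

Step 3 — cumulative fraction after k components = (λ_1 + ... + λ_k) / Σ λ:
  k = 1: 55/81 = 0.679
  k = 2: (55 + 26)/81 = 81/81 = 1

Summary (fraction, with percent):

explained: PC1 0.679 (67.9%), PC2 0.321 (32.1%);  cumulative: 0.679, 1


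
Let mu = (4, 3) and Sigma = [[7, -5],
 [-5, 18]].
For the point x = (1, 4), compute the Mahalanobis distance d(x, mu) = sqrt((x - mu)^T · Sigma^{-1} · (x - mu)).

Step 1 — centre the observation: (x - mu) = (-3, 1).

Step 2 — invert Sigma. det(Sigma) = 7·18 - (-5)² = 101.
  Sigma^{-1} = (1/det) · [[d, -b], [-b, a]] = [[0.1782, 0.0495],
 [0.0495, 0.0693]].

Step 3 — form the quadratic (x - mu)^T · Sigma^{-1} · (x - mu):
  Sigma^{-1} · (x - mu) = (-0.4851, -0.0792).
  (x - mu)^T · [Sigma^{-1} · (x - mu)] = (-3)·(-0.4851) + (1)·(-0.0792) = 1.3762.

Step 4 — take square root: d = √(1.3762) ≈ 1.1731.

d(x, mu) = √(1.3762) ≈ 1.1731


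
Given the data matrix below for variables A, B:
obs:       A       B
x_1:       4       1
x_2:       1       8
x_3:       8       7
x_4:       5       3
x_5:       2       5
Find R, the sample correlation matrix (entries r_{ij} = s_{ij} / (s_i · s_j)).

Step 1 — column means:
  mean(A) = (4 + 1 + 8 + 5 + 2) / 5 = 20/5 = 4
  mean(B) = (1 + 8 + 7 + 3 + 5) / 5 = 24/5 = 4.8

Step 2 — sample variances and covariances s[i,j] = (1/(n-1)) · Σ_k (x_{k,i} - mean_i) · (x_{k,j} - mean_j), with n-1 = 4:
  s[A,A] = ((0)·(0) + (-3)·(-3) + (4)·(4) + (1)·(1) + (-2)·(-2)) / 4 = 30/4 = 7.5
  s[A,B] = ((0)·(-3.8) + (-3)·(3.2) + (4)·(2.2) + (1)·(-1.8) + (-2)·(0.2)) / 4 = -3/4 = -0.75
  s[B,B] = ((-3.8)·(-3.8) + (3.2)·(3.2) + (2.2)·(2.2) + (-1.8)·(-1.8) + (0.2)·(0.2)) / 4 = 32.8/4 = 8.2
  Sample standard deviations s_i = √(s[i,i]):
  s(A) = √(7.5) = 2.7386
  s(B) = √(8.2) = 2.8636

Step 3 — r_{ij} = s_{ij} / (s_i · s_j):
  r[A,A] = 1 (diagonal).
  r[A,B] = -0.75 / (2.7386 · 2.8636) = -0.75 / 7.8422 = -0.0956
  r[B,B] = 1 (diagonal).

R is symmetric with unit diagonal. Assembling:

R = [[1, -0.0956],
 [-0.0956, 1]]


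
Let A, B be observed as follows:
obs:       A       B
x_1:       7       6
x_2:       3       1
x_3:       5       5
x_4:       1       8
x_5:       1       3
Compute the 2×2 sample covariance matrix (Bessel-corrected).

Step 1 — column means:
  mean(A) = (7 + 3 + 5 + 1 + 1) / 5 = 17/5 = 3.4
  mean(B) = (6 + 1 + 5 + 8 + 3) / 5 = 23/5 = 4.6

Step 2 — sample covariance S[i,j] = (1/(n-1)) · Σ_k (x_{k,i} - mean_i) · (x_{k,j} - mean_j), with n-1 = 4.
  S[A,A] = ((3.6)·(3.6) + (-0.4)·(-0.4) + (1.6)·(1.6) + (-2.4)·(-2.4) + (-2.4)·(-2.4)) / 4 = 27.2/4 = 6.8
  S[A,B] = ((3.6)·(1.4) + (-0.4)·(-3.6) + (1.6)·(0.4) + (-2.4)·(3.4) + (-2.4)·(-1.6)) / 4 = 2.8/4 = 0.7
  S[B,B] = ((1.4)·(1.4) + (-3.6)·(-3.6) + (0.4)·(0.4) + (3.4)·(3.4) + (-1.6)·(-1.6)) / 4 = 29.2/4 = 7.3

S is symmetric (S[j,i] = S[i,j]). Assembling:

S = [[6.8, 0.7],
 [0.7, 7.3]]


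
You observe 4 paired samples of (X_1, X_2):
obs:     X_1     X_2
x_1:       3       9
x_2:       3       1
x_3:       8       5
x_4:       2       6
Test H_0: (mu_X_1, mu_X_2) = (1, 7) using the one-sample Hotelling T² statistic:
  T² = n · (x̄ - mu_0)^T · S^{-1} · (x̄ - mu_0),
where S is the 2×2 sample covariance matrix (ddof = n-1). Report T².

Step 1 — sample mean vector:
  mean(X_1) = (3 + 3 + 8 + 2) / 4 = 16/4 = 4
  mean(X_2) = (9 + 1 + 5 + 6) / 4 = 21/4 = 5.25
  x̄ = (4, 5.25),  deviation x̄ - mu_0 = (4, 5.25) - (1, 7) = (3, -1.75).

Step 2 — sample covariance matrix, S[i,j] = (1/(n-1)) · Σ_k (x_{k,i} - mean_i) · (x_{k,j} - mean_j), divisor n-1 = 3:
  S[X_1,X_1] = ((-1)·(-1) + (-1)·(-1) + (4)·(4) + (-2)·(-2)) / 3 = 22/3 = 7.3333
  S[X_1,X_2] = ((-1)·(3.75) + (-1)·(-4.25) + (4)·(-0.25) + (-2)·(0.75)) / 3 = -2/3 = -0.6667
  S[X_2,X_2] = ((3.75)·(3.75) + (-4.25)·(-4.25) + (-0.25)·(-0.25) + (0.75)·(0.75)) / 3 = 32.75/3 = 10.9167
  S = [[7.3333, -0.6667],
 [-0.6667, 10.9167]].

Step 3 — invert S. det(S) = 7.3333·10.9167 - (-0.6667)² = 79.6111.
  S^{-1} = (1/det) · [[d, -b], [-b, a]] = [[0.1371, 0.0084],
 [0.0084, 0.0921]].

Step 4 — quadratic form (x̄ - mu_0)^T · S^{-1} · (x̄ - mu_0):
  S^{-1} · (x̄ - mu_0) = (0.3967, -0.1361),
  (x̄ - mu_0)^T · [...] = (3)·(0.3967) + (-1.75)·(-0.1361) = 1.4283.

Step 5 — scale by n: T² = 4 · 1.4283 = 5.7132.

T² ≈ 5.7132


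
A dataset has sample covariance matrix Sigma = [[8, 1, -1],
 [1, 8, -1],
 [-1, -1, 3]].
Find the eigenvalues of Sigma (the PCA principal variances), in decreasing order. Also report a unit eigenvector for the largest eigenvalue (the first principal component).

Step 1 — characteristic polynomial p(λ) = det(λI - Sigma) = λ³ - tr·λ² + c_1·λ - det, where tr = trace, c_1 = sum of the principal 2×2 minors, det = det(Sigma):
  tr = 8 + 8 + 3 = 19,
  c_1 = (8·8 - (1)²) + (8·3 - (-1)²) + (8·3 - (-1)²) = 63 + 23 + 23 = 109,
  det = 8·(8·3 - (-1)²) - (1)·((1)·3 - (-1)·(-1)) + (-1)·((1)·(-1) - 8·(-1)) = 8·(23) - (1)·(2) + (-1)·(7) = 175.
  So p(λ) = λ³ - 19λ² + 109λ - 175.
Step 2 — look for an integer root (rational root theorem: any rational root is an integer divisor of 175). Testing λ = 7:
  p(7) = 343 - 931 + 763 - 175 = 0  ✓
  Dividing out (λ - 7): p(λ) = (λ - 7)(λ² - 12λ + 25).
Step 3 — remaining eigenvalues from the quadratic λ² - 12λ + 25 = 0:
  Δ = 12² - 4·25 = 144 - 100 = 44,  λ = (12 ± √44)/2 = (12 ± 6.6332)/2 ≈ 9.3166 or 2.6834.
  Sorted: λ_1 = 9.3166,  λ_2 = 7,  λ_3 = 2.6834  (check: sum = 19 = tr ✓).

Step 4 — unit eigenvector for λ_1 ≈ 9.3166: v spans the null space of (Sigma - λ_1 I), whose rows are
  r_1 = (-1.3166, 1, -1),  r_2 = (1, -1.3166, -1),  r_3 = (-1, -1, -6.3166).
  v is orthogonal to every row, so take v ∝ r_1 × r_2 = ((1)·(-1) - (-1)·(-1.3166), (-1)·(1) - (-1.3166)·(-1), (-1.3166)·(-1.3166) - (1)·(1)) ≈ (-2.3166, -2.3166, 0.7335).
  Rescale (multiply by -1 so the first nonzero entry is positive): u = (2.3166, 2.3166, -0.7335).
  ||u|| = √((2.3166)² + (2.3166)² + (-0.7335)²) = √(11.2715) ≈ 3.3573,  v_1 = u/||u|| ≈ (0.69, 0.69, -0.2185) (||v_1|| = 1).

λ_1 = 9.3166,  λ_2 = 7,  λ_3 = 2.6834;  v_1 ≈ (0.69, 0.69, -0.2185)


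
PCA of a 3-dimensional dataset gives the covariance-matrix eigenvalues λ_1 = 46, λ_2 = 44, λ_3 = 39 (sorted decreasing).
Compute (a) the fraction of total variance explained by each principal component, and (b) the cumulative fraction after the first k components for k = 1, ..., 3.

Step 1 — total variance = trace(Sigma) = Σ λ_i = 46 + 44 + 39 = 129.

Step 2 — fraction explained by component i = λ_i / Σ λ:
  PC1: 46/129 = 0.3566
  PC2: 44/129 = 0.3411
  PC3: 39/129 = 0.3023

Step 3 — cumulative fraction after k components = (λ_1 + ... + λ_k) / Σ λ:
  k = 1: 46/129 = 0.3566
  k = 2: (46 + 44)/129 = 90/129 = 0.6977
  k = 3: (46 + 44 + 39)/129 = 129/129 = 1

Summary (fraction, with percent):

explained: PC1 0.3566 (35.66%), PC2 0.3411 (34.11%), PC3 0.3023 (30.23%);  cumulative: 0.3566, 0.6977, 1


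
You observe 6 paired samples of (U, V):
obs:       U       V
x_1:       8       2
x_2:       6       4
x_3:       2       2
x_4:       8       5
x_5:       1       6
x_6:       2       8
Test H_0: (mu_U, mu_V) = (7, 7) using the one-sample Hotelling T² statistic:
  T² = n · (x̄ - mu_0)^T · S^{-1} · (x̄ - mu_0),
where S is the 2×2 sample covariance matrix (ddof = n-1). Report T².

Step 1 — sample mean vector:
  mean(U) = (8 + 6 + 2 + 8 + 1 + 2) / 6 = 27/6 = 4.5
  mean(V) = (2 + 4 + 2 + 5 + 6 + 8) / 6 = 27/6 = 4.5
  x̄ = (4.5, 4.5),  deviation x̄ - mu_0 = (4.5, 4.5) - (7, 7) = (-2.5, -2.5).

Step 2 — sample covariance matrix, S[i,j] = (1/(n-1)) · Σ_k (x_{k,i} - mean_i) · (x_{k,j} - mean_j), divisor n-1 = 5:
  S[U,U] = ((3.5)·(3.5) + (1.5)·(1.5) + (-2.5)·(-2.5) + (3.5)·(3.5) + (-3.5)·(-3.5) + (-2.5)·(-2.5)) / 5 = 51.5/5 = 10.3
  S[U,V] = ((3.5)·(-2.5) + (1.5)·(-0.5) + (-2.5)·(-2.5) + (3.5)·(0.5) + (-3.5)·(1.5) + (-2.5)·(3.5)) / 5 = -15.5/5 = -3.1
  S[V,V] = ((-2.5)·(-2.5) + (-0.5)·(-0.5) + (-2.5)·(-2.5) + (0.5)·(0.5) + (1.5)·(1.5) + (3.5)·(3.5)) / 5 = 27.5/5 = 5.5
  S = [[10.3, -3.1],
 [-3.1, 5.5]].

Step 3 — invert S. det(S) = 10.3·5.5 - (-3.1)² = 47.04.
  S^{-1} = (1/det) · [[d, -b], [-b, a]] = [[0.1169, 0.0659],
 [0.0659, 0.219]].

Step 4 — quadratic form (x̄ - mu_0)^T · S^{-1} · (x̄ - mu_0):
  S^{-1} · (x̄ - mu_0) = (-0.4571, -0.7122),
  (x̄ - mu_0)^T · [...] = (-2.5)·(-0.4571) + (-2.5)·(-0.7122) = 2.923.

Step 5 — scale by n: T² = 6 · 2.923 = 17.5383.

T² ≈ 17.5383


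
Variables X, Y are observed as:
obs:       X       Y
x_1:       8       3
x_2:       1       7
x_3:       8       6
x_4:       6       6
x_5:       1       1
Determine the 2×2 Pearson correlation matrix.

Step 1 — column means:
  mean(X) = (8 + 1 + 8 + 6 + 1) / 5 = 24/5 = 4.8
  mean(Y) = (3 + 7 + 6 + 6 + 1) / 5 = 23/5 = 4.6

Step 2 — sample variances and covariances s[i,j] = (1/(n-1)) · Σ_k (x_{k,i} - mean_i) · (x_{k,j} - mean_j), with n-1 = 4:
  s[X,X] = ((3.2)·(3.2) + (-3.8)·(-3.8) + (3.2)·(3.2) + (1.2)·(1.2) + (-3.8)·(-3.8)) / 4 = 50.8/4 = 12.7
  s[X,Y] = ((3.2)·(-1.6) + (-3.8)·(2.4) + (3.2)·(1.4) + (1.2)·(1.4) + (-3.8)·(-3.6)) / 4 = 5.6/4 = 1.4
  s[Y,Y] = ((-1.6)·(-1.6) + (2.4)·(2.4) + (1.4)·(1.4) + (1.4)·(1.4) + (-3.6)·(-3.6)) / 4 = 25.2/4 = 6.3
  Sample standard deviations s_i = √(s[i,i]):
  s(X) = √(12.7) = 3.5637
  s(Y) = √(6.3) = 2.51

Step 3 — r_{ij} = s_{ij} / (s_i · s_j):
  r[X,X] = 1 (diagonal).
  r[X,Y] = 1.4 / (3.5637 · 2.51) = 1.4 / 8.9448 = 0.1565
  r[Y,Y] = 1 (diagonal).

R is symmetric with unit diagonal. Assembling:

R = [[1, 0.1565],
 [0.1565, 1]]


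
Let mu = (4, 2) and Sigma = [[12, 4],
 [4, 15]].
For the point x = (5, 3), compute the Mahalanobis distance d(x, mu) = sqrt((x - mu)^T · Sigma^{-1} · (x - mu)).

Step 1 — centre the observation: (x - mu) = (1, 1).

Step 2 — invert Sigma. det(Sigma) = 12·15 - (4)² = 164.
  Sigma^{-1} = (1/det) · [[d, -b], [-b, a]] = [[0.0915, -0.0244],
 [-0.0244, 0.0732]].

Step 3 — form the quadratic (x - mu)^T · Sigma^{-1} · (x - mu):
  Sigma^{-1} · (x - mu) = (0.0671, 0.0488).
  (x - mu)^T · [Sigma^{-1} · (x - mu)] = (1)·(0.0671) + (1)·(0.0488) = 0.1159.

Step 4 — take square root: d = √(0.1159) ≈ 0.3404.

d(x, mu) = √(0.1159) ≈ 0.3404


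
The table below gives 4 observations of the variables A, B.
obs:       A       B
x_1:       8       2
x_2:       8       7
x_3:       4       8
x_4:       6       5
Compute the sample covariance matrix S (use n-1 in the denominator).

Step 1 — column means:
  mean(A) = (8 + 8 + 4 + 6) / 4 = 26/4 = 6.5
  mean(B) = (2 + 7 + 8 + 5) / 4 = 22/4 = 5.5

Step 2 — sample covariance S[i,j] = (1/(n-1)) · Σ_k (x_{k,i} - mean_i) · (x_{k,j} - mean_j), with n-1 = 3.
  S[A,A] = ((1.5)·(1.5) + (1.5)·(1.5) + (-2.5)·(-2.5) + (-0.5)·(-0.5)) / 3 = 11/3 = 3.6667
  S[A,B] = ((1.5)·(-3.5) + (1.5)·(1.5) + (-2.5)·(2.5) + (-0.5)·(-0.5)) / 3 = -9/3 = -3
  S[B,B] = ((-3.5)·(-3.5) + (1.5)·(1.5) + (2.5)·(2.5) + (-0.5)·(-0.5)) / 3 = 21/3 = 7

S is symmetric (S[j,i] = S[i,j]). Assembling:

S = [[3.6667, -3],
 [-3, 7]]


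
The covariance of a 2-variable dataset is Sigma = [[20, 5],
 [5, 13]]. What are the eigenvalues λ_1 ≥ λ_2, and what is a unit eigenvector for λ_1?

Step 1 — characteristic polynomial of 2×2 Sigma:
  det(Sigma - λI) = λ² - trace · λ + det = 0.
  trace = 20 + 13 = 33, det = 20·13 - (5)² = 235.
Step 2 — discriminant:
  Δ = trace² - 4·det = 1089 - 940 = 149.
Step 3 — eigenvalues:
  λ = (trace ± √Δ)/2 = (33 ± 12.2066)/2,
  λ_1 = 22.6033,  λ_2 = 10.3967.

Step 4 — unit eigenvector for λ_1: solve (Sigma - λ_1 I)v = 0. First row:
  (20 - 22.6033)·v_x + (5)·v_y = 0, i.e. (-2.6033)·v_x + (5)·v_y = 0,
  so v ∝ (b, λ_1 - a) = (5, 2.6033) = u.
  ||u|| = √((5)² + (2.6033)²) = √(31.7771) ≈ 5.6371,
  v_1 = u/||u|| ≈ (0.887, 0.4618) (||v_1|| = 1).

λ_1 = 22.6033,  λ_2 = 10.3967;  v_1 ≈ (0.887, 0.4618)


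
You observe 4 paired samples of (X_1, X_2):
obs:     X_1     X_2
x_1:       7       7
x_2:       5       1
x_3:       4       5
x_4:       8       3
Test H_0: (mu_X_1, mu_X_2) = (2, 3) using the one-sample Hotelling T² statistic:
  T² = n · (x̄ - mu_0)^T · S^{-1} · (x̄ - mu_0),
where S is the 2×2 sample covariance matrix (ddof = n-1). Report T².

Step 1 — sample mean vector:
  mean(X_1) = (7 + 5 + 4 + 8) / 4 = 24/4 = 6
  mean(X_2) = (7 + 1 + 5 + 3) / 4 = 16/4 = 4
  x̄ = (6, 4),  deviation x̄ - mu_0 = (6, 4) - (2, 3) = (4, 1).

Step 2 — sample covariance matrix, S[i,j] = (1/(n-1)) · Σ_k (x_{k,i} - mean_i) · (x_{k,j} - mean_j), divisor n-1 = 3:
  S[X_1,X_1] = ((1)·(1) + (-1)·(-1) + (-2)·(-2) + (2)·(2)) / 3 = 10/3 = 3.3333
  S[X_1,X_2] = ((1)·(3) + (-1)·(-3) + (-2)·(1) + (2)·(-1)) / 3 = 2/3 = 0.6667
  S[X_2,X_2] = ((3)·(3) + (-3)·(-3) + (1)·(1) + (-1)·(-1)) / 3 = 20/3 = 6.6667
  S = [[3.3333, 0.6667],
 [0.6667, 6.6667]].

Step 3 — invert S. det(S) = 3.3333·6.6667 - (0.6667)² = 21.7778.
  S^{-1} = (1/det) · [[d, -b], [-b, a]] = [[0.3061, -0.0306],
 [-0.0306, 0.1531]].

Step 4 — quadratic form (x̄ - mu_0)^T · S^{-1} · (x̄ - mu_0):
  S^{-1} · (x̄ - mu_0) = (1.1939, 0.0306),
  (x̄ - mu_0)^T · [...] = (4)·(1.1939) + (1)·(0.0306) = 4.8061.

Step 5 — scale by n: T² = 4 · 4.8061 = 19.2245.

T² ≈ 19.2245


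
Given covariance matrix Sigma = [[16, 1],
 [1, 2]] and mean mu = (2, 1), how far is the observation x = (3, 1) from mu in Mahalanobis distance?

Step 1 — centre the observation: (x - mu) = (1, 0).

Step 2 — invert Sigma. det(Sigma) = 16·2 - (1)² = 31.
  Sigma^{-1} = (1/det) · [[d, -b], [-b, a]] = [[0.0645, -0.0323],
 [-0.0323, 0.5161]].

Step 3 — form the quadratic (x - mu)^T · Sigma^{-1} · (x - mu):
  Sigma^{-1} · (x - mu) = (0.0645, -0.0323).
  (x - mu)^T · [Sigma^{-1} · (x - mu)] = (1)·(0.0645) + (0)·(-0.0323) = 0.0645.

Step 4 — take square root: d = √(0.0645) ≈ 0.254.

d(x, mu) = √(0.0645) ≈ 0.254


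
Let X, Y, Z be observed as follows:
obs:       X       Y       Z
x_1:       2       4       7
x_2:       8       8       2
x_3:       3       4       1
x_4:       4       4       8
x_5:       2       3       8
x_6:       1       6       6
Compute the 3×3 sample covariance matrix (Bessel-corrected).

Step 1 — column means:
  mean(X) = (2 + 8 + 3 + 4 + 2 + 1) / 6 = 20/6 = 3.3333
  mean(Y) = (4 + 8 + 4 + 4 + 3 + 6) / 6 = 29/6 = 4.8333
  mean(Z) = (7 + 2 + 1 + 8 + 8 + 6) / 6 = 32/6 = 5.3333

Step 2 — sample covariance S[i,j] = (1/(n-1)) · Σ_k (x_{k,i} - mean_i) · (x_{k,j} - mean_j), with n-1 = 5.
  S[X,X] = ((-1.3333)·(-1.3333) + (4.6667)·(4.6667) + (-0.3333)·(-0.3333) + (0.6667)·(0.6667) + (-1.3333)·(-1.3333) + (-2.3333)·(-2.3333)) / 5 = 31.3333/5 = 6.2667
  S[X,Y] = ((-1.3333)·(-0.8333) + (4.6667)·(3.1667) + (-0.3333)·(-0.8333) + (0.6667)·(-0.8333) + (-1.3333)·(-1.8333) + (-2.3333)·(1.1667)) / 5 = 15.3333/5 = 3.0667
  S[X,Z] = ((-1.3333)·(1.6667) + (4.6667)·(-3.3333) + (-0.3333)·(-4.3333) + (0.6667)·(2.6667) + (-1.3333)·(2.6667) + (-2.3333)·(0.6667)) / 5 = -19.6667/5 = -3.9333
  S[Y,Y] = ((-0.8333)·(-0.8333) + (3.1667)·(3.1667) + (-0.8333)·(-0.8333) + (-0.8333)·(-0.8333) + (-1.8333)·(-1.8333) + (1.1667)·(1.1667)) / 5 = 16.8333/5 = 3.3667
  S[Y,Z] = ((-0.8333)·(1.6667) + (3.1667)·(-3.3333) + (-0.8333)·(-4.3333) + (-0.8333)·(2.6667) + (-1.8333)·(2.6667) + (1.1667)·(0.6667)) / 5 = -14.6667/5 = -2.9333
  S[Z,Z] = ((1.6667)·(1.6667) + (-3.3333)·(-3.3333) + (-4.3333)·(-4.3333) + (2.6667)·(2.6667) + (2.6667)·(2.6667) + (0.6667)·(0.6667)) / 5 = 47.3333/5 = 9.4667

S is symmetric (S[j,i] = S[i,j]). Assembling:

S = [[6.2667, 3.0667, -3.9333],
 [3.0667, 3.3667, -2.9333],
 [-3.9333, -2.9333, 9.4667]]


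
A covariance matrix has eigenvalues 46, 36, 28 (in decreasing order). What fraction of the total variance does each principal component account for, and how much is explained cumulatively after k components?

Step 1 — total variance = trace(Sigma) = Σ λ_i = 46 + 36 + 28 = 110.

Step 2 — fraction explained by component i = λ_i / Σ λ:
  PC1: 46/110 = 0.4182
  PC2: 36/110 = 0.3273
  PC3: 28/110 = 0.2545

Step 3 — cumulative fraction after k components = (λ_1 + ... + λ_k) / Σ λ:
  k = 1: 46/110 = 0.4182
  k = 2: (46 + 36)/110 = 82/110 = 0.7455
  k = 3: (46 + 36 + 28)/110 = 110/110 = 1

Summary (fraction, with percent):

explained: PC1 0.4182 (41.82%), PC2 0.3273 (32.73%), PC3 0.2545 (25.45%);  cumulative: 0.4182, 0.7455, 1


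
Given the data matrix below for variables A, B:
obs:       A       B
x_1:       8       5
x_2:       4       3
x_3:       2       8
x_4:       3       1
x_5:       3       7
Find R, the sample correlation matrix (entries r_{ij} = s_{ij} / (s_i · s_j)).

Step 1 — column means:
  mean(A) = (8 + 4 + 2 + 3 + 3) / 5 = 20/5 = 4
  mean(B) = (5 + 3 + 8 + 1 + 7) / 5 = 24/5 = 4.8

Step 2 — sample variances and covariances s[i,j] = (1/(n-1)) · Σ_k (x_{k,i} - mean_i) · (x_{k,j} - mean_j), with n-1 = 4:
  s[A,A] = ((4)·(4) + (0)·(0) + (-2)·(-2) + (-1)·(-1) + (-1)·(-1)) / 4 = 22/4 = 5.5
  s[A,B] = ((4)·(0.2) + (0)·(-1.8) + (-2)·(3.2) + (-1)·(-3.8) + (-1)·(2.2)) / 4 = -4/4 = -1
  s[B,B] = ((0.2)·(0.2) + (-1.8)·(-1.8) + (3.2)·(3.2) + (-3.8)·(-3.8) + (2.2)·(2.2)) / 4 = 32.8/4 = 8.2
  Sample standard deviations s_i = √(s[i,i]):
  s(A) = √(5.5) = 2.3452
  s(B) = √(8.2) = 2.8636

Step 3 — r_{ij} = s_{ij} / (s_i · s_j):
  r[A,A] = 1 (diagonal).
  r[A,B] = -1 / (2.3452 · 2.8636) = -1 / 6.7157 = -0.1489
  r[B,B] = 1 (diagonal).

R is symmetric with unit diagonal. Assembling:

R = [[1, -0.1489],
 [-0.1489, 1]]


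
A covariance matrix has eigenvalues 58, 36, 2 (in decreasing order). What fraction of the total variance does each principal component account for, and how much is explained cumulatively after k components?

Step 1 — total variance = trace(Sigma) = Σ λ_i = 58 + 36 + 2 = 96.

Step 2 — fraction explained by component i = λ_i / Σ λ:
  PC1: 58/96 = 0.6042
  PC2: 36/96 = 0.375
  PC3: 2/96 = 0.0208

Step 3 — cumulative fraction after k components = (λ_1 + ... + λ_k) / Σ λ:
  k = 1: 58/96 = 0.6042
  k = 2: (58 + 36)/96 = 94/96 = 0.9792
  k = 3: (58 + 36 + 2)/96 = 96/96 = 1

Summary (fraction, with percent):

explained: PC1 0.6042 (60.42%), PC2 0.375 (37.5%), PC3 0.0208 (2.08%);  cumulative: 0.6042, 0.9792, 1


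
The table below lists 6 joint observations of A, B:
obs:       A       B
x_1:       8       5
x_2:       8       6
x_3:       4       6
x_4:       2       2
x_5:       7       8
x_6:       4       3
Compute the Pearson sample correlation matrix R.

Step 1 — column means:
  mean(A) = (8 + 8 + 4 + 2 + 7 + 4) / 6 = 33/6 = 5.5
  mean(B) = (5 + 6 + 6 + 2 + 8 + 3) / 6 = 30/6 = 5

Step 2 — sample variances and covariances s[i,j] = (1/(n-1)) · Σ_k (x_{k,i} - mean_i) · (x_{k,j} - mean_j), with n-1 = 5:
  s[A,A] = ((2.5)·(2.5) + (2.5)·(2.5) + (-1.5)·(-1.5) + (-3.5)·(-3.5) + (1.5)·(1.5) + (-1.5)·(-1.5)) / 5 = 31.5/5 = 6.3
  s[A,B] = ((2.5)·(0) + (2.5)·(1) + (-1.5)·(1) + (-3.5)·(-3) + (1.5)·(3) + (-1.5)·(-2)) / 5 = 19/5 = 3.8
  s[B,B] = ((0)·(0) + (1)·(1) + (1)·(1) + (-3)·(-3) + (3)·(3) + (-2)·(-2)) / 5 = 24/5 = 4.8
  Sample standard deviations s_i = √(s[i,i]):
  s(A) = √(6.3) = 2.51
  s(B) = √(4.8) = 2.1909

Step 3 — r_{ij} = s_{ij} / (s_i · s_j):
  r[A,A] = 1 (diagonal).
  r[A,B] = 3.8 / (2.51 · 2.1909) = 3.8 / 5.4991 = 0.691
  r[B,B] = 1 (diagonal).

R is symmetric with unit diagonal. Assembling:

R = [[1, 0.691],
 [0.691, 1]]


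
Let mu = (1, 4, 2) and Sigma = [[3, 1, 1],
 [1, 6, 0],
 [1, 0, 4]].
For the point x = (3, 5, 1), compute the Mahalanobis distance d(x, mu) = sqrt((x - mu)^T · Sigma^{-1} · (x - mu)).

Step 1 — centre the observation: (x - mu) = (2, 1, -1).

Step 2 — invert Sigma (cofactor / det for 3×3, or solve directly):
  Sigma^{-1} = [[0.3871, -0.0645, -0.0968],
 [-0.0645, 0.1774, 0.0161],
 [-0.0968, 0.0161, 0.2742]].

Step 3 — form the quadratic (x - mu)^T · Sigma^{-1} · (x - mu):
  Sigma^{-1} · (x - mu) = (0.8065, 0.0323, -0.4516).
  (x - mu)^T · [Sigma^{-1} · (x - mu)] = (2)·(0.8065) + (1)·(0.0323) + (-1)·(-0.4516) = 2.0968.

Step 4 — take square root: d = √(2.0968) ≈ 1.448.

d(x, mu) = √(2.0968) ≈ 1.448


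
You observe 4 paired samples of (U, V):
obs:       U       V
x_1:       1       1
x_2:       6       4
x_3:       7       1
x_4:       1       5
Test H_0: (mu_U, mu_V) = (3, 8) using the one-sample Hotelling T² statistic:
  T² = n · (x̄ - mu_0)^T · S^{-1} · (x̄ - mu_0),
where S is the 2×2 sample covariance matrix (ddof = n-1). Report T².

Step 1 — sample mean vector:
  mean(U) = (1 + 6 + 7 + 1) / 4 = 15/4 = 3.75
  mean(V) = (1 + 4 + 1 + 5) / 4 = 11/4 = 2.75
  x̄ = (3.75, 2.75),  deviation x̄ - mu_0 = (3.75, 2.75) - (3, 8) = (0.75, -5.25).

Step 2 — sample covariance matrix, S[i,j] = (1/(n-1)) · Σ_k (x_{k,i} - mean_i) · (x_{k,j} - mean_j), divisor n-1 = 3:
  S[U,U] = ((-2.75)·(-2.75) + (2.25)·(2.25) + (3.25)·(3.25) + (-2.75)·(-2.75)) / 3 = 30.75/3 = 10.25
  S[U,V] = ((-2.75)·(-1.75) + (2.25)·(1.25) + (3.25)·(-1.75) + (-2.75)·(2.25)) / 3 = -4.25/3 = -1.4167
  S[V,V] = ((-1.75)·(-1.75) + (1.25)·(1.25) + (-1.75)·(-1.75) + (2.25)·(2.25)) / 3 = 12.75/3 = 4.25
  S = [[10.25, -1.4167],
 [-1.4167, 4.25]].

Step 3 — invert S. det(S) = 10.25·4.25 - (-1.4167)² = 41.5556.
  S^{-1} = (1/det) · [[d, -b], [-b, a]] = [[0.1023, 0.0341],
 [0.0341, 0.2467]].

Step 4 — quadratic form (x̄ - mu_0)^T · S^{-1} · (x̄ - mu_0):
  S^{-1} · (x̄ - mu_0) = (-0.1023, -1.2694),
  (x̄ - mu_0)^T · [...] = (0.75)·(-0.1023) + (-5.25)·(-1.2694) = 6.5876.

Step 5 — scale by n: T² = 4 · 6.5876 = 26.3503.

T² ≈ 26.3503


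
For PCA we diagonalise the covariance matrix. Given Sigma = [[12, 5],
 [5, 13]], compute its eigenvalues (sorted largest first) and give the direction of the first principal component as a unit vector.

Step 1 — characteristic polynomial of 2×2 Sigma:
  det(Sigma - λI) = λ² - trace · λ + det = 0.
  trace = 12 + 13 = 25, det = 12·13 - (5)² = 131.
Step 2 — discriminant:
  Δ = trace² - 4·det = 625 - 524 = 101.
Step 3 — eigenvalues:
  λ = (trace ± √Δ)/2 = (25 ± 10.0499)/2,
  λ_1 = 17.5249,  λ_2 = 7.4751.

Step 4 — unit eigenvector for λ_1: solve (Sigma - λ_1 I)v = 0. First row:
  (12 - 17.5249)·v_x + (5)·v_y = 0, i.e. (-5.5249)·v_x + (5)·v_y = 0,
  so v ∝ (b, λ_1 - a) = (5, 5.5249) = u.
  ||u|| = √((5)² + (5.5249)²) = √(55.5249) ≈ 7.4515,
  v_1 = u/||u|| ≈ (0.671, 0.7415) (||v_1|| = 1).

λ_1 = 17.5249,  λ_2 = 7.4751;  v_1 ≈ (0.671, 0.7415)


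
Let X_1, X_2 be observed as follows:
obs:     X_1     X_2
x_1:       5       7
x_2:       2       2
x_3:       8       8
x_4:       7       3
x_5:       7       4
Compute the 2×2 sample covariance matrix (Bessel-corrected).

Step 1 — column means:
  mean(X_1) = (5 + 2 + 8 + 7 + 7) / 5 = 29/5 = 5.8
  mean(X_2) = (7 + 2 + 8 + 3 + 4) / 5 = 24/5 = 4.8

Step 2 — sample covariance S[i,j] = (1/(n-1)) · Σ_k (x_{k,i} - mean_i) · (x_{k,j} - mean_j), with n-1 = 4.
  S[X_1,X_1] = ((-0.8)·(-0.8) + (-3.8)·(-3.8) + (2.2)·(2.2) + (1.2)·(1.2) + (1.2)·(1.2)) / 4 = 22.8/4 = 5.7
  S[X_1,X_2] = ((-0.8)·(2.2) + (-3.8)·(-2.8) + (2.2)·(3.2) + (1.2)·(-1.8) + (1.2)·(-0.8)) / 4 = 12.8/4 = 3.2
  S[X_2,X_2] = ((2.2)·(2.2) + (-2.8)·(-2.8) + (3.2)·(3.2) + (-1.8)·(-1.8) + (-0.8)·(-0.8)) / 4 = 26.8/4 = 6.7

S is symmetric (S[j,i] = S[i,j]). Assembling:

S = [[5.7, 3.2],
 [3.2, 6.7]]


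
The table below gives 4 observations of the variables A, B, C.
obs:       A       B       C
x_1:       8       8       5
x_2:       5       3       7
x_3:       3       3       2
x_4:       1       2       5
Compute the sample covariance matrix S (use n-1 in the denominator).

Step 1 — column means:
  mean(A) = (8 + 5 + 3 + 1) / 4 = 17/4 = 4.25
  mean(B) = (8 + 3 + 3 + 2) / 4 = 16/4 = 4
  mean(C) = (5 + 7 + 2 + 5) / 4 = 19/4 = 4.75

Step 2 — sample covariance S[i,j] = (1/(n-1)) · Σ_k (x_{k,i} - mean_i) · (x_{k,j} - mean_j), with n-1 = 3.
  S[A,A] = ((3.75)·(3.75) + (0.75)·(0.75) + (-1.25)·(-1.25) + (-3.25)·(-3.25)) / 3 = 26.75/3 = 8.9167
  S[A,B] = ((3.75)·(4) + (0.75)·(-1) + (-1.25)·(-1) + (-3.25)·(-2)) / 3 = 22/3 = 7.3333
  S[A,C] = ((3.75)·(0.25) + (0.75)·(2.25) + (-1.25)·(-2.75) + (-3.25)·(0.25)) / 3 = 5.25/3 = 1.75
  S[B,B] = ((4)·(4) + (-1)·(-1) + (-1)·(-1) + (-2)·(-2)) / 3 = 22/3 = 7.3333
  S[B,C] = ((4)·(0.25) + (-1)·(2.25) + (-1)·(-2.75) + (-2)·(0.25)) / 3 = 1/3 = 0.3333
  S[C,C] = ((0.25)·(0.25) + (2.25)·(2.25) + (-2.75)·(-2.75) + (0.25)·(0.25)) / 3 = 12.75/3 = 4.25

S is symmetric (S[j,i] = S[i,j]). Assembling:

S = [[8.9167, 7.3333, 1.75],
 [7.3333, 7.3333, 0.3333],
 [1.75, 0.3333, 4.25]]


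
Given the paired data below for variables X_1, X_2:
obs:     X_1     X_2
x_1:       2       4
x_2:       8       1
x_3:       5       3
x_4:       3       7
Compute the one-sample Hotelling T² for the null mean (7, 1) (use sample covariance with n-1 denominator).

Step 1 — sample mean vector:
  mean(X_1) = (2 + 8 + 5 + 3) / 4 = 18/4 = 4.5
  mean(X_2) = (4 + 1 + 3 + 7) / 4 = 15/4 = 3.75
  x̄ = (4.5, 3.75),  deviation x̄ - mu_0 = (4.5, 3.75) - (7, 1) = (-2.5, 2.75).

Step 2 — sample covariance matrix, S[i,j] = (1/(n-1)) · Σ_k (x_{k,i} - mean_i) · (x_{k,j} - mean_j), divisor n-1 = 3:
  S[X_1,X_1] = ((-2.5)·(-2.5) + (3.5)·(3.5) + (0.5)·(0.5) + (-1.5)·(-1.5)) / 3 = 21/3 = 7
  S[X_1,X_2] = ((-2.5)·(0.25) + (3.5)·(-2.75) + (0.5)·(-0.75) + (-1.5)·(3.25)) / 3 = -15.5/3 = -5.1667
  S[X_2,X_2] = ((0.25)·(0.25) + (-2.75)·(-2.75) + (-0.75)·(-0.75) + (3.25)·(3.25)) / 3 = 18.75/3 = 6.25
  S = [[7, -5.1667],
 [-5.1667, 6.25]].

Step 3 — invert S. det(S) = 7·6.25 - (-5.1667)² = 17.0556.
  S^{-1} = (1/det) · [[d, -b], [-b, a]] = [[0.3664, 0.3029],
 [0.3029, 0.4104]].

Step 4 — quadratic form (x̄ - mu_0)^T · S^{-1} · (x̄ - mu_0):
  S^{-1} · (x̄ - mu_0) = (-0.0831, 0.3713),
  (x̄ - mu_0)^T · [...] = (-2.5)·(-0.0831) + (2.75)·(0.3713) = 1.2288.

Step 5 — scale by n: T² = 4 · 1.2288 = 4.9153.

T² ≈ 4.9153


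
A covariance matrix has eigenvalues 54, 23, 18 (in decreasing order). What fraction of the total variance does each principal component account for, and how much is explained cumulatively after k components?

Step 1 — total variance = trace(Sigma) = Σ λ_i = 54 + 23 + 18 = 95.

Step 2 — fraction explained by component i = λ_i / Σ λ:
  PC1: 54/95 = 0.5684
  PC2: 23/95 = 0.2421
  PC3: 18/95 = 0.1895

Step 3 — cumulative fraction after k components = (λ_1 + ... + λ_k) / Σ λ:
  k = 1: 54/95 = 0.5684
  k = 2: (54 + 23)/95 = 77/95 = 0.8105
  k = 3: (54 + 23 + 18)/95 = 95/95 = 1

Summary (fraction, with percent):

explained: PC1 0.5684 (56.84%), PC2 0.2421 (24.21%), PC3 0.1895 (18.95%);  cumulative: 0.5684, 0.8105, 1


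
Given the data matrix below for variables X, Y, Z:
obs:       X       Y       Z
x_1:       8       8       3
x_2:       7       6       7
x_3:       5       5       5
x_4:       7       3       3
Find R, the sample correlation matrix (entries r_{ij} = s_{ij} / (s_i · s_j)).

Step 1 — column means:
  mean(X) = (8 + 7 + 5 + 7) / 4 = 27/4 = 6.75
  mean(Y) = (8 + 6 + 5 + 3) / 4 = 22/4 = 5.5
  mean(Z) = (3 + 7 + 5 + 3) / 4 = 18/4 = 4.5

Step 2 — sample variances and covariances s[i,j] = (1/(n-1)) · Σ_k (x_{k,i} - mean_i) · (x_{k,j} - mean_j), with n-1 = 3:
  s[X,X] = ((1.25)·(1.25) + (0.25)·(0.25) + (-1.75)·(-1.75) + (0.25)·(0.25)) / 3 = 4.75/3 = 1.5833
  s[X,Y] = ((1.25)·(2.5) + (0.25)·(0.5) + (-1.75)·(-0.5) + (0.25)·(-2.5)) / 3 = 3.5/3 = 1.1667
  s[X,Z] = ((1.25)·(-1.5) + (0.25)·(2.5) + (-1.75)·(0.5) + (0.25)·(-1.5)) / 3 = -2.5/3 = -0.8333
  s[Y,Y] = ((2.5)·(2.5) + (0.5)·(0.5) + (-0.5)·(-0.5) + (-2.5)·(-2.5)) / 3 = 13/3 = 4.3333
  s[Y,Z] = ((2.5)·(-1.5) + (0.5)·(2.5) + (-0.5)·(0.5) + (-2.5)·(-1.5)) / 3 = 1/3 = 0.3333
  s[Z,Z] = ((-1.5)·(-1.5) + (2.5)·(2.5) + (0.5)·(0.5) + (-1.5)·(-1.5)) / 3 = 11/3 = 3.6667
  Sample standard deviations s_i = √(s[i,i]):
  s(X) = √(1.5833) = 1.2583
  s(Y) = √(4.3333) = 2.0817
  s(Z) = √(3.6667) = 1.9149

Step 3 — r_{ij} = s_{ij} / (s_i · s_j):
  r[X,X] = 1 (diagonal).
  r[X,Y] = 1.1667 / (1.2583 · 2.0817) = 1.1667 / 2.6194 = 0.4454
  r[X,Z] = -0.8333 / (1.2583 · 1.9149) = -0.8333 / 2.4095 = -0.3459
  r[Y,Y] = 1 (diagonal).
  r[Y,Z] = 0.3333 / (2.0817 · 1.9149) = 0.3333 / 3.9861 = 0.0836
  r[Z,Z] = 1 (diagonal).

R is symmetric with unit diagonal. Assembling:

R = [[1, 0.4454, -0.3459],
 [0.4454, 1, 0.0836],
 [-0.3459, 0.0836, 1]]


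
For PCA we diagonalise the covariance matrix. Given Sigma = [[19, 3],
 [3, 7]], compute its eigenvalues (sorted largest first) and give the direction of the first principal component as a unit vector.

Step 1 — characteristic polynomial of 2×2 Sigma:
  det(Sigma - λI) = λ² - trace · λ + det = 0.
  trace = 19 + 7 = 26, det = 19·7 - (3)² = 124.
Step 2 — discriminant:
  Δ = trace² - 4·det = 676 - 496 = 180.
Step 3 — eigenvalues:
  λ = (trace ± √Δ)/2 = (26 ± 13.4164)/2,
  λ_1 = 19.7082,  λ_2 = 6.2918.

Step 4 — unit eigenvector for λ_1: solve (Sigma - λ_1 I)v = 0. First row:
  (19 - 19.7082)·v_x + (3)·v_y = 0, i.e. (-0.7082)·v_x + (3)·v_y = 0,
  so v ∝ (b, λ_1 - a) = (3, 0.7082) = u.
  ||u|| = √((3)² + (0.7082)²) = √(9.5016) ≈ 3.0825,
  v_1 = u/||u|| ≈ (0.9732, 0.2298) (||v_1|| = 1).

λ_1 = 19.7082,  λ_2 = 6.2918;  v_1 ≈ (0.9732, 0.2298)
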